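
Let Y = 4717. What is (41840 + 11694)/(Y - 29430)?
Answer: -4118/1901 ≈ -2.1662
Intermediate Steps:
(41840 + 11694)/(Y - 29430) = (41840 + 11694)/(4717 - 29430) = 53534/(-24713) = 53534*(-1/24713) = -4118/1901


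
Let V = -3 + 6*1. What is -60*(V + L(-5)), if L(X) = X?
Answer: 120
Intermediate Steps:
V = 3 (V = -3 + 6 = 3)
-60*(V + L(-5)) = -60*(3 - 5) = -60*(-2) = 120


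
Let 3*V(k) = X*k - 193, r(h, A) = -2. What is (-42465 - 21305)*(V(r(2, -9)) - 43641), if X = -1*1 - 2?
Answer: 8360884700/3 ≈ 2.7870e+9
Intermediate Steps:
X = -3 (X = -1 - 2 = -3)
V(k) = -193/3 - k (V(k) = (-3*k - 193)/3 = (-193 - 3*k)/3 = -193/3 - k)
(-42465 - 21305)*(V(r(2, -9)) - 43641) = (-42465 - 21305)*((-193/3 - 1*(-2)) - 43641) = -63770*((-193/3 + 2) - 43641) = -63770*(-187/3 - 43641) = -63770*(-131110/3) = 8360884700/3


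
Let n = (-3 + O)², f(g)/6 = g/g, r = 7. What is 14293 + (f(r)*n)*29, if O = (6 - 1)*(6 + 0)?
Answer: 141139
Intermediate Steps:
O = 30 (O = 5*6 = 30)
f(g) = 6 (f(g) = 6*(g/g) = 6*1 = 6)
n = 729 (n = (-3 + 30)² = 27² = 729)
14293 + (f(r)*n)*29 = 14293 + (6*729)*29 = 14293 + 4374*29 = 14293 + 126846 = 141139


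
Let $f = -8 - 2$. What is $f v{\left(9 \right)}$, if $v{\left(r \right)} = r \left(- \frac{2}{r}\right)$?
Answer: $20$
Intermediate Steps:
$f = -10$ ($f = -8 - 2 = -10$)
$v{\left(r \right)} = -2$
$f v{\left(9 \right)} = \left(-10\right) \left(-2\right) = 20$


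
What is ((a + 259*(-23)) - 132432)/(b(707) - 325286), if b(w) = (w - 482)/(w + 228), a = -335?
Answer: 25941388/60828437 ≈ 0.42647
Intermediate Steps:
b(w) = (-482 + w)/(228 + w)
((a + 259*(-23)) - 132432)/(b(707) - 325286) = ((-335 + 259*(-23)) - 132432)/((-482 + 707)/(228 + 707) - 325286) = ((-335 - 5957) - 132432)/(225/935 - 325286) = (-6292 - 132432)/((1/935)*225 - 325286) = -138724/(45/187 - 325286) = -138724/(-60828437/187) = -138724*(-187/60828437) = 25941388/60828437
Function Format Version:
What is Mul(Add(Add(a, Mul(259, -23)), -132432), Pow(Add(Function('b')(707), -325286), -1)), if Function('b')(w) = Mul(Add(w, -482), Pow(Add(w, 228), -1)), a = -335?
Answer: Rational(25941388, 60828437) ≈ 0.42647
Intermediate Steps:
Function('b')(w) = Mul(Pow(Add(228, w), -1), Add(-482, w)) (Function('b')(w) = Mul(Add(-482, w), Pow(Add(228, w), -1)) = Mul(Pow(Add(228, w), -1), Add(-482, w)))
Mul(Add(Add(a, Mul(259, -23)), -132432), Pow(Add(Function('b')(707), -325286), -1)) = Mul(Add(Add(-335, Mul(259, -23)), -132432), Pow(Add(Mul(Pow(Add(228, 707), -1), Add(-482, 707)), -325286), -1)) = Mul(Add(Add(-335, -5957), -132432), Pow(Add(Mul(Pow(935, -1), 225), -325286), -1)) = Mul(Add(-6292, -132432), Pow(Add(Mul(Rational(1, 935), 225), -325286), -1)) = Mul(-138724, Pow(Add(Rational(45, 187), -325286), -1)) = Mul(-138724, Pow(Rational(-60828437, 187), -1)) = Mul(-138724, Rational(-187, 60828437)) = Rational(25941388, 60828437)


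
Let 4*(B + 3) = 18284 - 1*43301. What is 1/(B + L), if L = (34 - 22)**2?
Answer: -4/24453 ≈ -0.00016358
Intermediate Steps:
B = -25029/4 (B = -3 + (18284 - 1*43301)/4 = -3 + (18284 - 43301)/4 = -3 + (1/4)*(-25017) = -3 - 25017/4 = -25029/4 ≈ -6257.3)
L = 144 (L = 12**2 = 144)
1/(B + L) = 1/(-25029/4 + 144) = 1/(-24453/4) = -4/24453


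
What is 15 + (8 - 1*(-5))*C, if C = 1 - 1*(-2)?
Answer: 54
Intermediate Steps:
C = 3 (C = 1 + 2 = 3)
15 + (8 - 1*(-5))*C = 15 + (8 - 1*(-5))*3 = 15 + (8 + 5)*3 = 15 + 13*3 = 15 + 39 = 54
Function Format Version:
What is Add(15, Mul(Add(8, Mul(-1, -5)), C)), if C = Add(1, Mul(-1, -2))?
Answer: 54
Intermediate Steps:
C = 3 (C = Add(1, 2) = 3)
Add(15, Mul(Add(8, Mul(-1, -5)), C)) = Add(15, Mul(Add(8, Mul(-1, -5)), 3)) = Add(15, Mul(Add(8, 5), 3)) = Add(15, Mul(13, 3)) = Add(15, 39) = 54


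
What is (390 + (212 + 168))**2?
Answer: 592900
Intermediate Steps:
(390 + (212 + 168))**2 = (390 + 380)**2 = 770**2 = 592900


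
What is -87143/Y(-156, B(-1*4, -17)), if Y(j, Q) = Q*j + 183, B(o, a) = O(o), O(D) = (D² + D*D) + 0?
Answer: 12449/687 ≈ 18.121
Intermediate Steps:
O(D) = 2*D² (O(D) = (D² + D²) + 0 = 2*D² + 0 = 2*D²)
B(o, a) = 2*o²
Y(j, Q) = 183 + Q*j
-87143/Y(-156, B(-1*4, -17)) = -87143/(183 + (2*(-1*4)²)*(-156)) = -87143/(183 + (2*(-4)²)*(-156)) = -87143/(183 + (2*16)*(-156)) = -87143/(183 + 32*(-156)) = -87143/(183 - 4992) = -87143/(-4809) = -87143*(-1/4809) = 12449/687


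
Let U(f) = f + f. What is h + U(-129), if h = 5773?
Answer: 5515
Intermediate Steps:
U(f) = 2*f
h + U(-129) = 5773 + 2*(-129) = 5773 - 258 = 5515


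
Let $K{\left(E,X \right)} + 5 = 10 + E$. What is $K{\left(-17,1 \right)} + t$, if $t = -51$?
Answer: $-63$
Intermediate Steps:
$K{\left(E,X \right)} = 5 + E$ ($K{\left(E,X \right)} = -5 + \left(10 + E\right) = 5 + E$)
$K{\left(-17,1 \right)} + t = \left(5 - 17\right) - 51 = -12 - 51 = -63$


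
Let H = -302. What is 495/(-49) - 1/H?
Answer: -149441/14798 ≈ -10.099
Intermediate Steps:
495/(-49) - 1/H = 495/(-49) - 1/(-302) = 495*(-1/49) - 1*(-1/302) = -495/49 + 1/302 = -149441/14798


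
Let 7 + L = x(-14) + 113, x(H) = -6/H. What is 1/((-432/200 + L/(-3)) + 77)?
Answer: 525/20666 ≈ 0.025404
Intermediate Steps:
L = 745/7 (L = -7 + (-6/(-14) + 113) = -7 + (-6*(-1/14) + 113) = -7 + (3/7 + 113) = -7 + 794/7 = 745/7 ≈ 106.43)
1/((-432/200 + L/(-3)) + 77) = 1/((-432/200 + (745/7)/(-3)) + 77) = 1/((-432*1/200 + (745/7)*(-⅓)) + 77) = 1/((-54/25 - 745/21) + 77) = 1/(-19759/525 + 77) = 1/(20666/525) = 525/20666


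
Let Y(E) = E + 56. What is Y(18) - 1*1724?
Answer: -1650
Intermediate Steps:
Y(E) = 56 + E
Y(18) - 1*1724 = (56 + 18) - 1*1724 = 74 - 1724 = -1650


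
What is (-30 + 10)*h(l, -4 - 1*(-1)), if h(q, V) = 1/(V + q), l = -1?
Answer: 5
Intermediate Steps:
(-30 + 10)*h(l, -4 - 1*(-1)) = (-30 + 10)/((-4 - 1*(-1)) - 1) = -20/((-4 + 1) - 1) = -20/(-3 - 1) = -20/(-4) = -20*(-¼) = 5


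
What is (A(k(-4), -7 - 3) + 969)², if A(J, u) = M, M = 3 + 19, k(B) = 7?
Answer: 982081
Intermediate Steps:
M = 22
A(J, u) = 22
(A(k(-4), -7 - 3) + 969)² = (22 + 969)² = 991² = 982081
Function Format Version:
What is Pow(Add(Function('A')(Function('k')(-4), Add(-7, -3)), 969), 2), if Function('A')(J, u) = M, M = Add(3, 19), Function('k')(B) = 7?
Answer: 982081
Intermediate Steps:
M = 22
Function('A')(J, u) = 22
Pow(Add(Function('A')(Function('k')(-4), Add(-7, -3)), 969), 2) = Pow(Add(22, 969), 2) = Pow(991, 2) = 982081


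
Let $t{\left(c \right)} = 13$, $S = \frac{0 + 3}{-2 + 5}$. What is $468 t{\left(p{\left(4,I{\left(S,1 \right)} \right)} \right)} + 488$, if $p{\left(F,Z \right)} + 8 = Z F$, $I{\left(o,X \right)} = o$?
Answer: $6572$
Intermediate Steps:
$S = 1$ ($S = \frac{3}{3} = 3 \cdot \frac{1}{3} = 1$)
$p{\left(F,Z \right)} = -8 + F Z$ ($p{\left(F,Z \right)} = -8 + Z F = -8 + F Z$)
$468 t{\left(p{\left(4,I{\left(S,1 \right)} \right)} \right)} + 488 = 468 \cdot 13 + 488 = 6084 + 488 = 6572$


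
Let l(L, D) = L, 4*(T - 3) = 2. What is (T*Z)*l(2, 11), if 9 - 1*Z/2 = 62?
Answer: -742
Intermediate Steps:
T = 7/2 (T = 3 + (¼)*2 = 3 + ½ = 7/2 ≈ 3.5000)
Z = -106 (Z = 18 - 2*62 = 18 - 124 = -106)
(T*Z)*l(2, 11) = ((7/2)*(-106))*2 = -371*2 = -742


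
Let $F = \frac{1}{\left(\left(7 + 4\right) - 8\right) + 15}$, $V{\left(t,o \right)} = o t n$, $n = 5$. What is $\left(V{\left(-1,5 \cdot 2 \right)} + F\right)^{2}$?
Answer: $\frac{808201}{324} \approx 2494.4$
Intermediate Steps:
$V{\left(t,o \right)} = 5 o t$ ($V{\left(t,o \right)} = o t 5 = 5 o t$)
$F = \frac{1}{18}$ ($F = \frac{1}{\left(11 - 8\right) + 15} = \frac{1}{3 + 15} = \frac{1}{18} \approx 0.055556$)
$\left(V{\left(-1,5 \cdot 2 \right)} + F\right)^{2} = \left(5 \cdot 5 \cdot 2 \left(-1\right) + \frac{1}{18}\right)^{2} = \left(5 \cdot 10 \left(-1\right) + \frac{1}{18}\right)^{2} = \left(-50 + \frac{1}{18}\right)^{2} = \left(- \frac{899}{18}\right)^{2} = \frac{808201}{324}$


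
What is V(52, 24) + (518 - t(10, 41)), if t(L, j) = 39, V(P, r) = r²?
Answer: 1055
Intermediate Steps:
V(52, 24) + (518 - t(10, 41)) = 24² + (518 - 1*39) = 576 + (518 - 39) = 576 + 479 = 1055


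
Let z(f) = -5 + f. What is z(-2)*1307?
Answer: -9149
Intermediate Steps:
z(-2)*1307 = (-5 - 2)*1307 = -7*1307 = -9149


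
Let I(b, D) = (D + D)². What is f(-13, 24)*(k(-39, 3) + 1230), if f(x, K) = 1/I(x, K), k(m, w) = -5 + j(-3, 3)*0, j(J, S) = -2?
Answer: 1225/2304 ≈ 0.53168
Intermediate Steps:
I(b, D) = 4*D² (I(b, D) = (2*D)² = 4*D²)
k(m, w) = -5 (k(m, w) = -5 - 2*0 = -5 + 0 = -5)
f(x, K) = 1/(4*K²)
f(-13, 24)*(k(-39, 3) + 1230) = ((¼)/24²)*(-5 + 1230) = ((¼)*(1/576))*1225 = (1/2304)*1225 = 1225/2304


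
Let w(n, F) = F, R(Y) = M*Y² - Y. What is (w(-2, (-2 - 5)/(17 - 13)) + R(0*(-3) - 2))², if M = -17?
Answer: 73441/16 ≈ 4590.1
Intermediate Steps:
R(Y) = -Y - 17*Y² (R(Y) = -17*Y² - Y = -Y - 17*Y²)
(w(-2, (-2 - 5)/(17 - 13)) + R(0*(-3) - 2))² = ((-2 - 5)/(17 - 13) - (0*(-3) - 2)*(1 + 17*(0*(-3) - 2)))² = (-7/4 - (0 - 2)*(1 + 17*(0 - 2)))² = (-7*¼ - 1*(-2)*(1 + 17*(-2)))² = (-7/4 - 1*(-2)*(1 - 34))² = (-7/4 - 1*(-2)*(-33))² = (-7/4 - 66)² = (-271/4)² = 73441/16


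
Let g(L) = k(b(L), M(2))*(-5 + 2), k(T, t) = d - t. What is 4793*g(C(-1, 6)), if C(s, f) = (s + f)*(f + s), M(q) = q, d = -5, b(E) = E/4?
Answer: 100653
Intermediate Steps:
b(E) = E/4 (b(E) = E*(1/4) = E/4)
k(T, t) = -5 - t
C(s, f) = (f + s)**2 (C(s, f) = (f + s)*(f + s) = (f + s)**2)
g(L) = 21 (g(L) = (-5 - 1*2)*(-5 + 2) = (-5 - 2)*(-3) = -7*(-3) = 21)
4793*g(C(-1, 6)) = 4793*21 = 100653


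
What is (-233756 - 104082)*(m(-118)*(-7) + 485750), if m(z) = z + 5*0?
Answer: -164383862688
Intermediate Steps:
m(z) = z (m(z) = z + 0 = z)
(-233756 - 104082)*(m(-118)*(-7) + 485750) = (-233756 - 104082)*(-118*(-7) + 485750) = -337838*(826 + 485750) = -337838*486576 = -164383862688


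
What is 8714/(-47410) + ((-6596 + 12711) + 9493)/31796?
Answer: 57863117/188431045 ≈ 0.30708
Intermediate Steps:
8714/(-47410) + ((-6596 + 12711) + 9493)/31796 = 8714*(-1/47410) + (6115 + 9493)*(1/31796) = -4357/23705 + 15608*(1/31796) = -4357/23705 + 3902/7949 = 57863117/188431045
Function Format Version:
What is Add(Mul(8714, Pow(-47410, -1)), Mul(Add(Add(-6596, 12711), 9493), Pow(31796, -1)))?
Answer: Rational(57863117, 188431045) ≈ 0.30708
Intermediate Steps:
Add(Mul(8714, Pow(-47410, -1)), Mul(Add(Add(-6596, 12711), 9493), Pow(31796, -1))) = Add(Mul(8714, Rational(-1, 47410)), Mul(Add(6115, 9493), Rational(1, 31796))) = Add(Rational(-4357, 23705), Mul(15608, Rational(1, 31796))) = Add(Rational(-4357, 23705), Rational(3902, 7949)) = Rational(57863117, 188431045)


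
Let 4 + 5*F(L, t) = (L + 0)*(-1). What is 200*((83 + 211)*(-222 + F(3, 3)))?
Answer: -13135920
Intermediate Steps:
F(L, t) = -⅘ - L/5 (F(L, t) = -⅘ + ((L + 0)*(-1))/5 = -⅘ + (L*(-1))/5 = -⅘ + (-L)/5 = -⅘ - L/5)
200*((83 + 211)*(-222 + F(3, 3))) = 200*((83 + 211)*(-222 + (-⅘ - ⅕*3))) = 200*(294*(-222 + (-⅘ - ⅗))) = 200*(294*(-222 - 7/5)) = 200*(294*(-1117/5)) = 200*(-328398/5) = -13135920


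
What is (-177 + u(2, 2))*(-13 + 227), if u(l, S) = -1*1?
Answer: -38092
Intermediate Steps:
u(l, S) = -1
(-177 + u(2, 2))*(-13 + 227) = (-177 - 1)*(-13 + 227) = -178*214 = -38092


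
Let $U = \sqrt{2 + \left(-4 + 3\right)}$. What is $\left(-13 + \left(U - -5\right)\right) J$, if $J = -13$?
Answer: $91$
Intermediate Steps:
$U = 1$ ($U = \sqrt{2 - 1} = \sqrt{1} = 1$)
$\left(-13 + \left(U - -5\right)\right) J = \left(-13 + \left(1 - -5\right)\right) \left(-13\right) = \left(-13 + \left(1 + 5\right)\right) \left(-13\right) = \left(-13 + 6\right) \left(-13\right) = \left(-7\right) \left(-13\right) = 91$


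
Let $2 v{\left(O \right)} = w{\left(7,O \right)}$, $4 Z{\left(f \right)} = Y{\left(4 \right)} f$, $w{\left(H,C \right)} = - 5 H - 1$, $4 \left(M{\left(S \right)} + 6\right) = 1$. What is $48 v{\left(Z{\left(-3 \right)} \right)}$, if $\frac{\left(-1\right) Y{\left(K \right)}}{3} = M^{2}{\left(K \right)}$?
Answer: $-864$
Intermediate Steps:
$M{\left(S \right)} = - \frac{23}{4}$ ($M{\left(S \right)} = -6 + \frac{1}{4} \cdot 1 = -6 + \frac{1}{4} = - \frac{23}{4}$)
$w{\left(H,C \right)} = -1 - 5 H$
$Y{\left(K \right)} = - \frac{1587}{16}$ ($Y{\left(K \right)} = - 3 \left(- \frac{23}{4}\right)^{2} = \left(-3\right) \frac{529}{16} = - \frac{1587}{16}$)
$Z{\left(f \right)} = - \frac{1587 f}{64}$ ($Z{\left(f \right)} = \frac{\left(- \frac{1587}{16}\right) f}{4} = - \frac{1587 f}{64}$)
$v{\left(O \right)} = -18$ ($v{\left(O \right)} = \frac{-1 - 35}{2} = \frac{1}{2} \left(-36\right) = -18$)
$48 v{\left(Z{\left(-3 \right)} \right)} = 48 \left(-18\right) = -864$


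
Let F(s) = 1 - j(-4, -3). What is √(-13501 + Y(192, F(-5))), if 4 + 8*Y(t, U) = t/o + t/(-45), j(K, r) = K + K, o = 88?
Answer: I*√1470341730/330 ≈ 116.2*I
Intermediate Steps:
j(K, r) = 2*K
F(s) = 9 (F(s) = 1 - 2*(-4) = 1 - 1*(-8) = 1 + 8 = 9)
Y(t, U) = -½ - 43*t/31680 (Y(t, U) = -½ + (t/88 + t/(-45))/8 = -½ + (t*(1/88) + t*(-1/45))/8 = -½ + (t/88 - t/45)/8 = -½ + (-43*t/3960)/8 = -½ - 43*t/31680)
√(-13501 + Y(192, F(-5))) = √(-13501 + (-½ - 43/31680*192)) = √(-13501 + (-½ - 43/165)) = √(-13501 - 251/330) = √(-4455581/330) = I*√1470341730/330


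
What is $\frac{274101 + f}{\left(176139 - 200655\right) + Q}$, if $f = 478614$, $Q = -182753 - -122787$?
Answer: $- \frac{752715}{84482} \approx -8.9098$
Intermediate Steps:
$Q = -59966$ ($Q = -182753 + 122787 = -59966$)
$\frac{274101 + f}{\left(176139 - 200655\right) + Q} = \frac{274101 + 478614}{\left(176139 - 200655\right) - 59966} = \frac{752715}{-24516 - 59966} = \frac{752715}{-84482} = 752715 \left(- \frac{1}{84482}\right) = - \frac{752715}{84482}$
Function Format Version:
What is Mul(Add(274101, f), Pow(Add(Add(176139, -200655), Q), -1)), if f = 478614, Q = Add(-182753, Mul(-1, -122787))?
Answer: Rational(-752715, 84482) ≈ -8.9098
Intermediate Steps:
Q = -59966 (Q = Add(-182753, 122787) = -59966)
Mul(Add(274101, f), Pow(Add(Add(176139, -200655), Q), -1)) = Mul(Add(274101, 478614), Pow(Add(Add(176139, -200655), -59966), -1)) = Mul(752715, Pow(Add(-24516, -59966), -1)) = Mul(752715, Pow(-84482, -1)) = Mul(752715, Rational(-1, 84482)) = Rational(-752715, 84482)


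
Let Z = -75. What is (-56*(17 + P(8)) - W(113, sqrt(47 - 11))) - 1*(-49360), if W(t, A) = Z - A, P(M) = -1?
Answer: 48545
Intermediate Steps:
W(t, A) = -75 - A
(-56*(17 + P(8)) - W(113, sqrt(47 - 11))) - 1*(-49360) = (-56*(17 - 1) - (-75 - sqrt(47 - 11))) - 1*(-49360) = (-56*16 - (-75 - sqrt(36))) + 49360 = (-896 - (-75 - 1*6)) + 49360 = (-896 - (-75 - 6)) + 49360 = (-896 - 1*(-81)) + 49360 = (-896 + 81) + 49360 = -815 + 49360 = 48545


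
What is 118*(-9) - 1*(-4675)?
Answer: 3613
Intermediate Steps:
118*(-9) - 1*(-4675) = -1062 + 4675 = 3613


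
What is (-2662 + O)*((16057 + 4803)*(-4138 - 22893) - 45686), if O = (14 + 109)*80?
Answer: -4047762819588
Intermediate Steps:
O = 9840 (O = 123*80 = 9840)
(-2662 + O)*((16057 + 4803)*(-4138 - 22893) - 45686) = (-2662 + 9840)*((16057 + 4803)*(-4138 - 22893) - 45686) = 7178*(20860*(-27031) - 45686) = 7178*(-563866660 - 45686) = 7178*(-563912346) = -4047762819588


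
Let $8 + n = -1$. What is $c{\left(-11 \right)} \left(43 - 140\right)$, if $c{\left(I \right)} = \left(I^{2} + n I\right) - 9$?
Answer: $-20467$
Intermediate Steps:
$n = -9$ ($n = -8 - 1 = -9$)
$c{\left(I \right)} = -9 + I^{2} - 9 I$ ($c{\left(I \right)} = \left(I^{2} - 9 I\right) - 9 = -9 + I^{2} - 9 I$)
$c{\left(-11 \right)} \left(43 - 140\right) = \left(-9 + \left(-11\right)^{2} - -99\right) \left(43 - 140\right) = \left(-9 + 121 + 99\right) \left(-97\right) = 211 \left(-97\right) = -20467$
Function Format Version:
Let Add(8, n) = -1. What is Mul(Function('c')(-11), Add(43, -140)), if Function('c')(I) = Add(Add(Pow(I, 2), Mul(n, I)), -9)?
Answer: -20467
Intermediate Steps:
n = -9 (n = Add(-8, -1) = -9)
Function('c')(I) = Add(-9, Pow(I, 2), Mul(-9, I)) (Function('c')(I) = Add(Add(Pow(I, 2), Mul(-9, I)), -9) = Add(-9, Pow(I, 2), Mul(-9, I)))
Mul(Function('c')(-11), Add(43, -140)) = Mul(Add(-9, Pow(-11, 2), Mul(-9, -11)), Add(43, -140)) = Mul(Add(-9, 121, 99), -97) = Mul(211, -97) = -20467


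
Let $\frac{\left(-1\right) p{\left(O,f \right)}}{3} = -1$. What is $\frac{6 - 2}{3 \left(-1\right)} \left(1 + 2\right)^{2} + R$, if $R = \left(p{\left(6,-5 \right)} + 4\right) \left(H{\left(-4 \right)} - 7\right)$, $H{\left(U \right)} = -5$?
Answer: $-96$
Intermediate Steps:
$p{\left(O,f \right)} = 3$ ($p{\left(O,f \right)} = \left(-3\right) \left(-1\right) = 3$)
$R = -84$ ($R = \left(3 + 4\right) \left(-5 - 7\right) = 7 \left(-12\right) = -84$)
$\frac{6 - 2}{3 \left(-1\right)} \left(1 + 2\right)^{2} + R = \frac{6 - 2}{3 \left(-1\right)} \left(1 + 2\right)^{2} - 84 = \frac{4}{-3} \cdot 3^{2} - 84 = 4 \left(- \frac{1}{3}\right) 9 - 84 = \left(- \frac{4}{3}\right) 9 - 84 = -12 - 84 = -96$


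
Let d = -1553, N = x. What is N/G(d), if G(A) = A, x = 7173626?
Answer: -7173626/1553 ≈ -4619.2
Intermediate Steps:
N = 7173626
N/G(d) = 7173626/(-1553) = 7173626*(-1/1553) = -7173626/1553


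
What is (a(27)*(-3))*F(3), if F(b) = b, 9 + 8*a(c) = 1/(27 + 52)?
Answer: 3195/316 ≈ 10.111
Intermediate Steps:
a(c) = -355/316 (a(c) = -9/8 + 1/(8*(27 + 52)) = -9/8 + (1/8)/79 = -9/8 + (1/8)*(1/79) = -9/8 + 1/632 = -355/316)
(a(27)*(-3))*F(3) = -355/316*(-3)*3 = (1065/316)*3 = 3195/316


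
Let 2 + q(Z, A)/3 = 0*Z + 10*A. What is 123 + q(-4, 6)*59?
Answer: 10389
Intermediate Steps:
q(Z, A) = -6 + 30*A (q(Z, A) = -6 + 3*(0*Z + 10*A) = -6 + 3*(0 + 10*A) = -6 + 3*(10*A) = -6 + 30*A)
123 + q(-4, 6)*59 = 123 + (-6 + 30*6)*59 = 123 + (-6 + 180)*59 = 123 + 174*59 = 123 + 10266 = 10389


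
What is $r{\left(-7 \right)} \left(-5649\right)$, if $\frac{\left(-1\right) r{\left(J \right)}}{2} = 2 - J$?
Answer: $101682$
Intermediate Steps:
$r{\left(J \right)} = -4 + 2 J$ ($r{\left(J \right)} = - 2 \left(2 - J\right) = -4 + 2 J$)
$r{\left(-7 \right)} \left(-5649\right) = \left(-4 + 2 \left(-7\right)\right) \left(-5649\right) = \left(-4 - 14\right) \left(-5649\right) = \left(-18\right) \left(-5649\right) = 101682$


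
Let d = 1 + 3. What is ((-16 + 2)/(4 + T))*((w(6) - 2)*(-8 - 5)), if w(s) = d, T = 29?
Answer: 364/33 ≈ 11.030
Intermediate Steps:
d = 4
w(s) = 4
((-16 + 2)/(4 + T))*((w(6) - 2)*(-8 - 5)) = ((-16 + 2)/(4 + 29))*((4 - 2)*(-8 - 5)) = (-14/33)*(2*(-13)) = -14*1/33*(-26) = -14/33*(-26) = 364/33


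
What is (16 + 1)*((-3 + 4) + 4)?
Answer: 85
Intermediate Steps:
(16 + 1)*((-3 + 4) + 4) = 17*(1 + 4) = 17*5 = 85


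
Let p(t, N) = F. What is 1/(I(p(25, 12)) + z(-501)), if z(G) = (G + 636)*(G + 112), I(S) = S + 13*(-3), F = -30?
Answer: -1/52584 ≈ -1.9017e-5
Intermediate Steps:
p(t, N) = -30
I(S) = -39 + S (I(S) = S - 39 = -39 + S)
z(G) = (112 + G)*(636 + G) (z(G) = (636 + G)*(112 + G) = (112 + G)*(636 + G))
1/(I(p(25, 12)) + z(-501)) = 1/((-39 - 30) + (71232 + (-501)² + 748*(-501))) = 1/(-69 + (71232 + 251001 - 374748)) = 1/(-69 - 52515) = 1/(-52584) = -1/52584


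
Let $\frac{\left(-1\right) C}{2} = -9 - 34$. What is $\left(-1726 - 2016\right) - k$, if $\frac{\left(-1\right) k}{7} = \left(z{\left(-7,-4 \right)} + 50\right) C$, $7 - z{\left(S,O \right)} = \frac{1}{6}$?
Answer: $\frac{91415}{3} \approx 30472.0$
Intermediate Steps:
$z{\left(S,O \right)} = \frac{41}{6}$ ($z{\left(S,O \right)} = 7 - \frac{1}{6} = \frac{41}{6}$)
$C = 86$ ($C = - 2 \left(-9 - 34\right) = \left(-2\right) \left(-43\right) = 86$)
$k = - \frac{102641}{3}$ ($k = - 7 \left(\frac{41}{6} + 50\right) 86 = - 7 \cdot \frac{341}{6} \cdot 86 = \left(-7\right) \frac{14663}{3} = - \frac{102641}{3} \approx -34214.0$)
$\left(-1726 - 2016\right) - k = \left(-1726 - 2016\right) - - \frac{102641}{3} = \left(-1726 - 2016\right) + \frac{102641}{3} = -3742 + \frac{102641}{3} = \frac{91415}{3}$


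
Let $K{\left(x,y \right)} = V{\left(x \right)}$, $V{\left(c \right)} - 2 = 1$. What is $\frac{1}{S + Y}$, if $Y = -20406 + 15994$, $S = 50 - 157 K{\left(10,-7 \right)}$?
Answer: $- \frac{1}{4833} \approx -0.00020691$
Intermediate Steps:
$V{\left(c \right)} = 3$ ($V{\left(c \right)} = 2 + 1 = 3$)
$K{\left(x,y \right)} = 3$
$S = -421$ ($S = 50 - 471 = -421$)
$Y = -4412$
$\frac{1}{S + Y} = \frac{1}{-421 - 4412} = \frac{1}{-4833} = - \frac{1}{4833}$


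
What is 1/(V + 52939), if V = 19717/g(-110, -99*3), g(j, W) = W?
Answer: 297/15703166 ≈ 1.8913e-5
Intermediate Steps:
V = -19717/297 (V = 19717/((-99*3)) = 19717/(-297) = 19717*(-1/297) = -19717/297 ≈ -66.387)
1/(V + 52939) = 1/(-19717/297 + 52939) = 1/(15703166/297) = 297/15703166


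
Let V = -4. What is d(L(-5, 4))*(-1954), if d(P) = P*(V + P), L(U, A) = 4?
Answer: 0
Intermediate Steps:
d(P) = P*(-4 + P)
d(L(-5, 4))*(-1954) = (4*(-4 + 4))*(-1954) = (4*0)*(-1954) = 0*(-1954) = 0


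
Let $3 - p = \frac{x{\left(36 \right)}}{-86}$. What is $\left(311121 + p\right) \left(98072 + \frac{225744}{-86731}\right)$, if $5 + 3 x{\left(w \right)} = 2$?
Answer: $\frac{113791497472922372}{3729433} \approx 3.0512 \cdot 10^{10}$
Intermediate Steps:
$x{\left(w \right)} = -1$ ($x{\left(w \right)} = - \frac{5}{3} + \frac{1}{3} \cdot 2 = - \frac{5}{3} + \frac{2}{3} = -1$)
$p = \frac{257}{86}$ ($p = 3 - - \frac{1}{-86} = 3 - \left(-1\right) \left(- \frac{1}{86}\right) = 3 - \frac{1}{86} = \frac{257}{86} \approx 2.9884$)
$\left(311121 + p\right) \left(98072 + \frac{225744}{-86731}\right) = \left(311121 + \frac{257}{86}\right) \left(98072 + \frac{225744}{-86731}\right) = \frac{26756663 \left(98072 + 225744 \left(- \frac{1}{86731}\right)\right)}{86} = \frac{26756663 \left(98072 - \frac{225744}{86731}\right)}{86} = \frac{26756663}{86} \cdot \frac{8505656888}{86731} = \frac{113791497472922372}{3729433}$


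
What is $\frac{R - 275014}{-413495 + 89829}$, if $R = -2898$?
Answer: $\frac{138956}{161833} \approx 0.85864$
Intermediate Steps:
$\frac{R - 275014}{-413495 + 89829} = \frac{-2898 - 275014}{-413495 + 89829} = - \frac{277912}{-323666} = \left(-277912\right) \left(- \frac{1}{323666}\right) = \frac{138956}{161833}$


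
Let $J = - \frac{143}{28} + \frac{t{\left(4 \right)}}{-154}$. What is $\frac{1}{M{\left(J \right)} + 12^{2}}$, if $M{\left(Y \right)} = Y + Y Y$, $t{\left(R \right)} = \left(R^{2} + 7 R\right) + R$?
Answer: $\frac{94864}{15931925} \approx 0.0059543$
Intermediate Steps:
$t{\left(R \right)} = R^{2} + 8 R$
$J = - \frac{1669}{308}$ ($J = - \frac{143}{28} + \frac{4 \left(8 + 4\right)}{-154} = \left(-143\right) \frac{1}{28} + 4 \cdot 12 \left(- \frac{1}{154}\right) = - \frac{143}{28} + 48 \left(- \frac{1}{154}\right) = - \frac{143}{28} - \frac{24}{77} = - \frac{1669}{308} \approx -5.4188$)
$M{\left(Y \right)} = Y + Y^{2}$
$\frac{1}{M{\left(J \right)} + 12^{2}} = \frac{1}{- \frac{1669 \left(1 - \frac{1669}{308}\right)}{308} + 12^{2}} = \frac{1}{\left(- \frac{1669}{308}\right) \left(- \frac{1361}{308}\right) + 144} = \frac{1}{\frac{2271509}{94864} + 144} = \frac{1}{\frac{15931925}{94864}} = \frac{94864}{15931925}$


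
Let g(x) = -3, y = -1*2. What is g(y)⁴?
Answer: 81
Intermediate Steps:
y = -2
g(y)⁴ = (-3)⁴ = 81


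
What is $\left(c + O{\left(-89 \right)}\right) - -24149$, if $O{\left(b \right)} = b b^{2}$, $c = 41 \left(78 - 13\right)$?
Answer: $-678155$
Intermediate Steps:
$c = 2665$ ($c = 41 \cdot 65 = 2665$)
$O{\left(b \right)} = b^{3}$
$\left(c + O{\left(-89 \right)}\right) - -24149 = \left(2665 + \left(-89\right)^{3}\right) - -24149 = \left(2665 - 704969\right) + 24149 = -702304 + 24149 = -678155$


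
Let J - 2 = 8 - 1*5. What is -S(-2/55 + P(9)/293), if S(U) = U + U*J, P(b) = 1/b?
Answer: 10438/48345 ≈ 0.21591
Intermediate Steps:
J = 5 (J = 2 + (8 - 1*5) = 2 + (8 - 5) = 2 + 3 = 5)
S(U) = 6*U (S(U) = U + U*5 = U + 5*U = 6*U)
-S(-2/55 + P(9)/293) = -6*(-2/55 + 1/(9*293)) = -6*(-2*1/55 + (⅑)*(1/293)) = -6*(-2/55 + 1/2637) = -6*(-5219)/145035 = -1*(-10438/48345) = 10438/48345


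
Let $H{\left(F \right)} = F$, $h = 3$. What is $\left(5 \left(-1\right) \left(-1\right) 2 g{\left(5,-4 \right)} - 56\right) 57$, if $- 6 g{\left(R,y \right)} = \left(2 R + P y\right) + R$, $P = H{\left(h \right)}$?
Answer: $-3477$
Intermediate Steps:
$P = 3$
$g{\left(R,y \right)} = - \frac{R}{2} - \frac{y}{2}$ ($g{\left(R,y \right)} = - \frac{\left(2 R + 3 y\right) + R}{6} = - \frac{3 R + 3 y}{6} = - \frac{R}{2} - \frac{y}{2}$)
$\left(5 \left(-1\right) \left(-1\right) 2 g{\left(5,-4 \right)} - 56\right) 57 = \left(5 \left(-1\right) \left(-1\right) 2 \left(\left(- \frac{1}{2}\right) 5 - -2\right) - 56\right) 57 = \left(5 \cdot 1 \cdot 2 \left(- \frac{5}{2} + 2\right) - 56\right) 57 = \left(5 \cdot 2 \left(- \frac{1}{2}\right) - 56\right) 57 = \left(10 \left(- \frac{1}{2}\right) - 56\right) 57 = \left(-5 - 56\right) 57 = \left(-61\right) 57 = -3477$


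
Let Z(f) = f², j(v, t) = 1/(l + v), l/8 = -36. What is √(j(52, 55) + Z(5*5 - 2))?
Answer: √7365737/118 ≈ 23.000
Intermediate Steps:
l = -288 (l = 8*(-36) = -288)
j(v, t) = 1/(-288 + v)
√(j(52, 55) + Z(5*5 - 2)) = √(1/(-288 + 52) + (5*5 - 2)²) = √(1/(-236) + (25 - 2)²) = √(-1/236 + 23²) = √(-1/236 + 529) = √(124843/236) = √7365737/118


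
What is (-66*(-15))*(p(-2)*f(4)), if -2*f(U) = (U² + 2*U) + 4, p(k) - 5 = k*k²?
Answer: 41580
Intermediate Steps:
p(k) = 5 + k³ (p(k) = 5 + k*k² = 5 + k³)
f(U) = -2 - U - U²/2 (f(U) = -((U² + 2*U) + 4)/2 = -(4 + U² + 2*U)/2 = -2 - U - U²/2)
(-66*(-15))*(p(-2)*f(4)) = (-66*(-15))*((5 + (-2)³)*(-2 - 1*4 - ½*4²)) = 990*((5 - 8)*(-2 - 4 - ½*16)) = 990*(-3*(-2 - 4 - 8)) = 990*(-3*(-14)) = 990*42 = 41580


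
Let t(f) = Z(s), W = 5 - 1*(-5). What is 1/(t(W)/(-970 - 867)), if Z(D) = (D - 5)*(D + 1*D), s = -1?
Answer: -1837/12 ≈ -153.08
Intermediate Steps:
Z(D) = 2*D*(-5 + D) (Z(D) = (-5 + D)*(D + D) = (-5 + D)*(2*D) = 2*D*(-5 + D))
W = 10 (W = 5 + 5 = 10)
t(f) = 12 (t(f) = 2*(-1)*(-5 - 1) = 2*(-1)*(-6) = 12)
1/(t(W)/(-970 - 867)) = 1/(12/(-970 - 867)) = 1/(12/(-1837)) = 1/(12*(-1/1837)) = 1/(-12/1837) = -1837/12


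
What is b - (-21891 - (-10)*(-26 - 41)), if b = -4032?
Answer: 18529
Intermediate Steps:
b - (-21891 - (-10)*(-26 - 41)) = -4032 - (-21891 - (-10)*(-26 - 41)) = -4032 - (-21891 - (-10)*(-67)) = -4032 - (-21891 - 1*670) = -4032 - (-21891 - 670) = -4032 - 1*(-22561) = -4032 + 22561 = 18529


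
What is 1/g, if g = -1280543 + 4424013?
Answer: 1/3143470 ≈ 3.1812e-7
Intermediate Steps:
g = 3143470
1/g = 1/3143470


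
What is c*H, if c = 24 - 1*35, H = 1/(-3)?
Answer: 11/3 ≈ 3.6667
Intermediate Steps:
H = -⅓ (H = 1*(-⅓) = -⅓ ≈ -0.33333)
c = -11 (c = 24 - 35 = -11)
c*H = -11*(-⅓) = 11/3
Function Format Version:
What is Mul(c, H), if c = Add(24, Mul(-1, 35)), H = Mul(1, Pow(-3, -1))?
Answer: Rational(11, 3) ≈ 3.6667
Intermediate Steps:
H = Rational(-1, 3) (H = Mul(1, Rational(-1, 3)) = Rational(-1, 3) ≈ -0.33333)
c = -11 (c = Add(24, -35) = -11)
Mul(c, H) = Mul(-11, Rational(-1, 3)) = Rational(11, 3)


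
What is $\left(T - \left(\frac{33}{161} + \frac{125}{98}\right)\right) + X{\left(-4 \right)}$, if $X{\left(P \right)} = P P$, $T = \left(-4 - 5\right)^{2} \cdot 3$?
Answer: $\frac{580449}{2254} \approx 257.52$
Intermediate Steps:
$T = 243$ ($T = \left(-9\right)^{2} \cdot 3 = 81 \cdot 3 = 243$)
$X{\left(P \right)} = P^{2}$
$\left(T - \left(\frac{33}{161} + \frac{125}{98}\right)\right) + X{\left(-4 \right)} = \left(243 - \left(\frac{33}{161} + \frac{125}{98}\right)\right) + \left(-4\right)^{2} = \left(243 - \frac{3337}{2254}\right) + 16 = \frac{544385}{2254} + 16 = \frac{580449}{2254}$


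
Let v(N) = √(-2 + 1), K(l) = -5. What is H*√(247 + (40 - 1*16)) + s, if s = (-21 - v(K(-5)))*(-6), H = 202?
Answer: 126 + 6*I + 202*√271 ≈ 3451.3 + 6.0*I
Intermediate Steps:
v(N) = I (v(N) = √(-1) = I)
s = 126 + 6*I (s = (-21 - I)*(-6) = 126 + 6*I ≈ 126.0 + 6.0*I)
H*√(247 + (40 - 1*16)) + s = 202*√(247 + (40 - 1*16)) + (126 + 6*I) = 202*√(247 + (40 - 16)) + (126 + 6*I) = 202*√(247 + 24) + (126 + 6*I) = 202*√271 + (126 + 6*I) = 126 + 6*I + 202*√271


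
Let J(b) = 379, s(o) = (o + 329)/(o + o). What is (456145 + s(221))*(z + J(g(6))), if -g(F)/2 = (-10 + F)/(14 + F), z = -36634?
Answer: -3654805641600/221 ≈ -1.6538e+10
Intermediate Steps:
g(F) = -2*(-10 + F)/(14 + F)
s(o) = (329 + o)/(2*o) (s(o) = (329 + o)/((2*o)) = (329 + o)*(1/(2*o)) = (329 + o)/(2*o))
(456145 + s(221))*(z + J(g(6))) = (456145 + (1/2)*(329 + 221)/221)*(-36634 + 379) = (456145 + (1/2)*(1/221)*550)*(-36255) = (456145 + 275/221)*(-36255) = (100808320/221)*(-36255) = -3654805641600/221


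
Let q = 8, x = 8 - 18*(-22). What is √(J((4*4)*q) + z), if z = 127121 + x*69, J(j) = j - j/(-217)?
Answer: √7304708901/217 ≈ 393.86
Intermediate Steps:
x = 404 (x = 8 + 396 = 404)
J(j) = 218*j/217 (J(j) = j - j*(-1)/217 = j - (-1)*j/217 = j + j/217 = 218*j/217)
z = 154997 (z = 127121 + 404*69 = 127121 + 27876 = 154997)
√(J((4*4)*q) + z) = √(218*((4*4)*8)/217 + 154997) = √(218*(16*8)/217 + 154997) = √((218/217)*128 + 154997) = √(27904/217 + 154997) = √(33662253/217) = √7304708901/217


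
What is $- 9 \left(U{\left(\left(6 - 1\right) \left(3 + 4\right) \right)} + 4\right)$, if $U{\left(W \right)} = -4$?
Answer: $0$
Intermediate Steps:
$- 9 \left(U{\left(\left(6 - 1\right) \left(3 + 4\right) \right)} + 4\right) = - 9 \left(-4 + 4\right) = \left(-9\right) 0 = 0$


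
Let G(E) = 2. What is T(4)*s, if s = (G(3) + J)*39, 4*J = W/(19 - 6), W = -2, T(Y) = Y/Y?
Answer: 153/2 ≈ 76.500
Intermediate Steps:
T(Y) = 1
J = -1/26 (J = (-2/(19 - 6))/4 = (-2/13)/4 = ((1/13)*(-2))/4 = (¼)*(-2/13) = -1/26 ≈ -0.038462)
s = 153/2 (s = (2 - 1/26)*39 = (51/26)*39 = 153/2 ≈ 76.500)
T(4)*s = 1*(153/2) = 153/2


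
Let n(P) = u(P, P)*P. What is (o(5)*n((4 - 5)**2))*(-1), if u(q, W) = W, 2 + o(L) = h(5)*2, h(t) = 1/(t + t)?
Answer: 9/5 ≈ 1.8000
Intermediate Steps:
h(t) = 1/(2*t)
o(L) = -9/5 (o(L) = -2 + ((1/2)/5)*2 = -2 + ((1/2)*(1/5))*2 = -2 + (1/10)*2 = -2 + 1/5 = -9/5)
n(P) = P**2 (n(P) = P*P = P**2)
(o(5)*n((4 - 5)**2))*(-1) = -9*(4 - 5)**4/5*(-1) = -9*((-1)**2)**2/5*(-1) = -9/5*1**2*(-1) = -9/5*1*(-1) = -9/5*(-1) = 9/5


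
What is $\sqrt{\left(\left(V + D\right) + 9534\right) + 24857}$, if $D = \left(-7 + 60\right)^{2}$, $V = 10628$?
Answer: $2 \sqrt{11957} \approx 218.7$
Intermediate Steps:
$D = 2809$ ($D = 53^{2} = 2809$)
$\sqrt{\left(\left(V + D\right) + 9534\right) + 24857} = \sqrt{\left(\left(10628 + 2809\right) + 9534\right) + 24857} = \sqrt{\left(13437 + 9534\right) + 24857} = \sqrt{22971 + 24857} = \sqrt{47828} = 2 \sqrt{11957}$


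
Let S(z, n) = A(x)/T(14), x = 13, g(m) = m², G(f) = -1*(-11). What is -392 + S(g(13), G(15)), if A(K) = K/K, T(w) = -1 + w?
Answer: -5095/13 ≈ -391.92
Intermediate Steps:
G(f) = 11
A(K) = 1
S(z, n) = 1/13 (S(z, n) = 1/(-1 + 14) = 1/13)
-392 + S(g(13), G(15)) = -392 + 1/13 = -5095/13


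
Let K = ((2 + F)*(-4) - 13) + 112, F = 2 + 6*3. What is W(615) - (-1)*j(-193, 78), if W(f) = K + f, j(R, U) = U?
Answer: 704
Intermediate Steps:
F = 20 (F = 2 + 18 = 20)
K = 11 (K = ((2 + 20)*(-4) - 13) + 112 = (22*(-4) - 13) + 112 = (-88 - 13) + 112 = -101 + 112 = 11)
W(f) = 11 + f
W(615) - (-1)*j(-193, 78) = (11 + 615) - (-1)*78 = 626 - 1*(-78) = 626 + 78 = 704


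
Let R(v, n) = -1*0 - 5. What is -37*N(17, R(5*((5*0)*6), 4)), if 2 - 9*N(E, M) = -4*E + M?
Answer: -925/3 ≈ -308.33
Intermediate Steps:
R(v, n) = -5 (R(v, n) = 0 - 5 = -5)
N(E, M) = 2/9 - M/9 + 4*E/9 (N(E, M) = 2/9 - (-4*E + M)/9 = 2/9 - (M - 4*E)/9 = 2/9 + (-M/9 + 4*E/9) = 2/9 - M/9 + 4*E/9)
-37*N(17, R(5*((5*0)*6), 4)) = -37*(2/9 - ⅑*(-5) + (4/9)*17) = -37*(2/9 + 5/9 + 68/9) = -37*25/3 = -925/3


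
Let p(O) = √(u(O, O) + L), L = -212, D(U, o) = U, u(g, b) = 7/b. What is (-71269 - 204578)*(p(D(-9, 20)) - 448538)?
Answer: 123727861686 - 91949*I*√1915 ≈ 1.2373e+11 - 4.0238e+6*I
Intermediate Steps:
p(O) = √(-212 + 7/O) (p(O) = √(7/O - 212) = √(-212 + 7/O))
(-71269 - 204578)*(p(D(-9, 20)) - 448538) = (-71269 - 204578)*(√(-212 + 7/(-9)) - 448538) = -275847*(√(-212 + 7*(-⅑)) - 448538) = -275847*(√(-212 - 7/9) - 448538) = -275847*(√(-1915/9) - 448538) = -275847*(I*√1915/3 - 448538) = -275847*(-448538 + I*√1915/3) = 123727861686 - 91949*I*√1915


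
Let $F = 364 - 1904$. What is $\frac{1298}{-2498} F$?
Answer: $\frac{999460}{1249} \approx 800.21$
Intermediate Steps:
$F = -1540$
$\frac{1298}{-2498} F = \frac{1298}{-2498} \left(-1540\right) = 1298 \left(- \frac{1}{2498}\right) \left(-1540\right) = \left(- \frac{649}{1249}\right) \left(-1540\right) = \frac{999460}{1249}$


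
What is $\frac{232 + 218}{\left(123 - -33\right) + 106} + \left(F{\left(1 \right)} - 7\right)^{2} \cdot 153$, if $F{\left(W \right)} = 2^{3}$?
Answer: $\frac{20268}{131} \approx 154.72$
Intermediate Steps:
$F{\left(W \right)} = 8$
$\frac{232 + 218}{\left(123 - -33\right) + 106} + \left(F{\left(1 \right)} - 7\right)^{2} \cdot 153 = \frac{232 + 218}{\left(123 - -33\right) + 106} + \left(8 - 7\right)^{2} \cdot 153 = \frac{450}{\left(123 + 33\right) + 106} + 1^{2} \cdot 153 = \frac{450}{156 + 106} + 1 \cdot 153 = \frac{450}{262} + 153 = 450 \cdot \frac{1}{262} + 153 = \frac{225}{131} + 153 = \frac{20268}{131}$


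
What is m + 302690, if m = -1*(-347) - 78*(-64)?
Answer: 308029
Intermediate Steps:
m = 5339 (m = 347 + 4992 = 5339)
m + 302690 = 5339 + 302690 = 308029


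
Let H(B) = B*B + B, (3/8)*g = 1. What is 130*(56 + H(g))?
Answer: 76960/9 ≈ 8551.1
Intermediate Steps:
g = 8/3 (g = (8/3)*1 = 8/3 ≈ 2.6667)
H(B) = B + B**2 (H(B) = B**2 + B = B + B**2)
130*(56 + H(g)) = 130*(56 + 8*(1 + 8/3)/3) = 130*(56 + (8/3)*(11/3)) = 130*(56 + 88/9) = 130*(592/9) = 76960/9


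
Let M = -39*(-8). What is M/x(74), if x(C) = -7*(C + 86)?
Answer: -39/140 ≈ -0.27857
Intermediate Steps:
x(C) = -602 - 7*C (x(C) = -7*(86 + C) = -602 - 7*C)
M = 312
M/x(74) = 312/(-602 - 7*74) = 312/(-602 - 518) = 312/(-1120) = 312*(-1/1120) = -39/140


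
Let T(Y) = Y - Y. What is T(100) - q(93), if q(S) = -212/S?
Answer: 212/93 ≈ 2.2796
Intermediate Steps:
T(Y) = 0
T(100) - q(93) = 0 - (-212)/93 = 0 - 1*(-212/93) = 0 + 212/93 = 212/93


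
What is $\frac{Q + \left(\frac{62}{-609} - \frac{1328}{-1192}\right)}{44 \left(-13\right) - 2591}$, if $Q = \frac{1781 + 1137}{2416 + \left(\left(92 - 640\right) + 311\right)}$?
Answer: $- \frac{464936462}{625403033157} \approx -0.00074342$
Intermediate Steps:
$Q = \frac{2918}{2179}$ ($Q = \frac{2918}{2416 + \left(\left(92 - 640\right) + 311\right)} = \frac{2918}{2416 + \left(-548 + 311\right)} = \frac{2918}{2416 - 237} = \frac{2918}{2179} \approx 1.3391$)
$\frac{Q + \left(\frac{62}{-609} - \frac{1328}{-1192}\right)}{44 \left(-13\right) - 2591} = \frac{\frac{2918}{2179} + \left(\frac{62}{-609} - \frac{1328}{-1192}\right)}{44 \left(-13\right) - 2591} = \frac{\frac{2918}{2179} + \left(62 \left(- \frac{1}{609}\right) - - \frac{166}{149}\right)}{-572 - 2591} = \frac{\frac{2918}{2179} + \left(- \frac{62}{609} + \frac{166}{149}\right)}{-3163} = \left(\frac{2918}{2179} + \frac{91856}{90741}\right) \left(- \frac{1}{3163}\right) = \frac{464936462}{197724639} \left(- \frac{1}{3163}\right) = - \frac{464936462}{625403033157}$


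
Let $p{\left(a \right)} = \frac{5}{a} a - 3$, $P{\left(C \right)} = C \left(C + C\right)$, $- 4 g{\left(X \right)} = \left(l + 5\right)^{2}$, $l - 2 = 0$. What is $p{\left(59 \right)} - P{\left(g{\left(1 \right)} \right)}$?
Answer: $- \frac{2385}{8} \approx -298.13$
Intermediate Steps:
$l = 2$ ($l = 2 + 0 = 2$)
$g{\left(X \right)} = - \frac{49}{4}$ ($g{\left(X \right)} = - \frac{\left(2 + 5\right)^{2}}{4} = - \frac{7^{2}}{4} = \left(- \frac{1}{4}\right) 49 = - \frac{49}{4}$)
$P{\left(C \right)} = 2 C^{2}$ ($P{\left(C \right)} = C 2 C = 2 C^{2}$)
$p{\left(a \right)} = 2$ ($p{\left(a \right)} = 5 - 3 = 2$)
$p{\left(59 \right)} - P{\left(g{\left(1 \right)} \right)} = 2 - 2 \left(- \frac{49}{4}\right)^{2} = 2 - 2 \cdot \frac{2401}{16} = 2 - \frac{2401}{8} = - \frac{2385}{8}$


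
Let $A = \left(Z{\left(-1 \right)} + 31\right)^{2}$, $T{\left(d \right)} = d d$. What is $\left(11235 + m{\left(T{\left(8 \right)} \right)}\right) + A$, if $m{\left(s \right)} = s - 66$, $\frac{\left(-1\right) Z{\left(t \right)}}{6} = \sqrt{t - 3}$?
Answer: $12050 - 744 i \approx 12050.0 - 744.0 i$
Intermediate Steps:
$Z{\left(t \right)} = - 6 \sqrt{-3 + t}$ ($Z{\left(t \right)} = - 6 \sqrt{t - 3} = - 6 \sqrt{-3 + t}$)
$T{\left(d \right)} = d^{2}$
$m{\left(s \right)} = -66 + s$ ($m{\left(s \right)} = s - 66 = -66 + s$)
$A = \left(31 - 12 i\right)^{2}$ ($A = \left(- 6 \sqrt{-3 - 1} + 31\right)^{2} = \left(- 6 \sqrt{-4} + 31\right)^{2} = \left(- 6 \cdot 2 i + 31\right)^{2} = \left(- 12 i + 31\right)^{2} = \left(31 - 12 i\right)^{2} \approx 817.0 - 744.0 i$)
$\left(11235 + m{\left(T{\left(8 \right)} \right)}\right) + A = \left(11235 - \left(66 - 8^{2}\right)\right) + \left(817 - 744 i\right) = \left(11235 + \left(-66 + 64\right)\right) + \left(817 - 744 i\right) = \left(11235 - 2\right) + \left(817 - 744 i\right) = 11233 + \left(817 - 744 i\right) = 12050 - 744 i$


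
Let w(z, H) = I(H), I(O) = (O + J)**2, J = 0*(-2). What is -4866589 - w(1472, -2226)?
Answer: -9821665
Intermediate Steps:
J = 0
I(O) = O**2 (I(O) = (O + 0)**2 = O**2)
w(z, H) = H**2
-4866589 - w(1472, -2226) = -4866589 - 1*(-2226)**2 = -4866589 - 1*4955076 = -4866589 - 4955076 = -9821665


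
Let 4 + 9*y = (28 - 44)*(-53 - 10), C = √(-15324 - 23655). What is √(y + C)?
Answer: √(1004 + 27*I*√4331)/3 ≈ 13.006 + 7.5899*I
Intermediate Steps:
C = 3*I*√4331 (C = √(-38979) = 3*I*√4331 ≈ 197.43*I)
y = 1004/9 (y = -4/9 + ((28 - 44)*(-53 - 10))/9 = -4/9 + (-16*(-63))/9 = -4/9 + (⅑)*1008 = -4/9 + 112 = 1004/9 ≈ 111.56)
√(y + C) = √(1004/9 + 3*I*√4331)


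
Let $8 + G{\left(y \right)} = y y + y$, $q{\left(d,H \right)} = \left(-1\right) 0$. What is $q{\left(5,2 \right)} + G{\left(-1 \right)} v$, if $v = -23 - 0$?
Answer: $184$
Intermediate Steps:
$q{\left(d,H \right)} = 0$
$v = -23$ ($v = -23 + 0 = -23$)
$G{\left(y \right)} = -8 + y + y^{2}$ ($G{\left(y \right)} = -8 + \left(y y + y\right) = -8 + \left(y^{2} + y\right) = -8 + \left(y + y^{2}\right) = -8 + y + y^{2}$)
$q{\left(5,2 \right)} + G{\left(-1 \right)} v = 0 + \left(-8 - 1 + \left(-1\right)^{2}\right) \left(-23\right) = 0 + \left(-8 - 1 + 1\right) \left(-23\right) = 0 - -184 = 0 + 184 = 184$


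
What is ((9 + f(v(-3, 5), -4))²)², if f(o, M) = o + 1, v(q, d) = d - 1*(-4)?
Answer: 130321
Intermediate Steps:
v(q, d) = 4 + d (v(q, d) = d + 4 = 4 + d)
f(o, M) = 1 + o
((9 + f(v(-3, 5), -4))²)² = ((9 + (1 + (4 + 5)))²)² = ((9 + (1 + 9))²)² = ((9 + 10)²)² = (19²)² = 361² = 130321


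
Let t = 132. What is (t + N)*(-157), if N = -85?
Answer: -7379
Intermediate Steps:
(t + N)*(-157) = (132 - 85)*(-157) = 47*(-157) = -7379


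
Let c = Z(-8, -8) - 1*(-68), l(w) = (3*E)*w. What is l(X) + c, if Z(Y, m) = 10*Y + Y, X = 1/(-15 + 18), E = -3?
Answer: -23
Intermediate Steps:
X = ⅓ (X = 1/3 = ⅓ ≈ 0.33333)
Z(Y, m) = 11*Y
l(w) = -9*w (l(w) = (3*(-3))*w = -9*w)
c = -20 (c = 11*(-8) - 1*(-68) = -88 + 68 = -20)
l(X) + c = -9*⅓ - 20 = -3 - 20 = -23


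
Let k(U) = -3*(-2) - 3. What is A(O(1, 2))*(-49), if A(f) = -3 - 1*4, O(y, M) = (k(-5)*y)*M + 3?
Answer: 343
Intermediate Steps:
k(U) = 3 (k(U) = 6 - 3 = 3)
O(y, M) = 3 + 3*M*y (O(y, M) = (3*y)*M + 3 = 3*M*y + 3 = 3 + 3*M*y)
A(f) = -7 (A(f) = -3 - 4 = -7)
A(O(1, 2))*(-49) = -7*(-49) = 343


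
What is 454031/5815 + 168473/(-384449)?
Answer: 173572093424/2235570935 ≈ 77.641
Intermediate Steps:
454031/5815 + 168473/(-384449) = 454031*(1/5815) + 168473*(-1/384449) = 454031/5815 - 168473/384449 = 173572093424/2235570935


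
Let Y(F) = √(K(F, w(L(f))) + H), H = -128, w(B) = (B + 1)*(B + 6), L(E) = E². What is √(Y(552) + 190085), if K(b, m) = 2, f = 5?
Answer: √(190085 + 3*I*√14) ≈ 435.99 + 0.013*I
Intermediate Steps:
w(B) = (1 + B)*(6 + B)
Y(F) = 3*I*√14 (Y(F) = √(2 - 128) = √(-126) = 3*I*√14)
√(Y(552) + 190085) = √(3*I*√14 + 190085) = √(190085 + 3*I*√14)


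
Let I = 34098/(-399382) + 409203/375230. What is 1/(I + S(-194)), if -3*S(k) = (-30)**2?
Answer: -74930053930/22403699318997 ≈ -0.0033445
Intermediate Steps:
I = 75316860003/74930053930 (I = 34098*(-1/399382) + 409203*(1/375230) = -17049/199691 + 409203/375230 = 75316860003/74930053930 ≈ 1.0052)
S(k) = -300 (S(k) = -1/3*(-30)**2 = -1/3*900 = -300)
1/(I + S(-194)) = 1/(75316860003/74930053930 - 300) = 1/(-22403699318997/74930053930) = -74930053930/22403699318997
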